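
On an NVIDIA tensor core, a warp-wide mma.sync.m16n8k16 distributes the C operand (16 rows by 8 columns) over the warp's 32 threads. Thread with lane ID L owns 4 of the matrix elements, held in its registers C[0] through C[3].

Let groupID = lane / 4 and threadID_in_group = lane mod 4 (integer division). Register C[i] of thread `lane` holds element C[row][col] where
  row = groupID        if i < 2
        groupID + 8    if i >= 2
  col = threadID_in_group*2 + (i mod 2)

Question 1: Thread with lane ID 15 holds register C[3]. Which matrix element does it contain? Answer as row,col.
15: gr=3,th=3
[3] (3+8,3*2+1) = (11,7)

11,7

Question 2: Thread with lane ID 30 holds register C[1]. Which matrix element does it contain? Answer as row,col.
7,5

30: G=7,T=2
[1] (7+0,2*2+1) = (7,5)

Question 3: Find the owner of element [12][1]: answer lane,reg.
r:12=>grp=4,rB=1  c:1=>tig=0,lo=1
L=4*4+0=16  i=1*2+1=3

16,3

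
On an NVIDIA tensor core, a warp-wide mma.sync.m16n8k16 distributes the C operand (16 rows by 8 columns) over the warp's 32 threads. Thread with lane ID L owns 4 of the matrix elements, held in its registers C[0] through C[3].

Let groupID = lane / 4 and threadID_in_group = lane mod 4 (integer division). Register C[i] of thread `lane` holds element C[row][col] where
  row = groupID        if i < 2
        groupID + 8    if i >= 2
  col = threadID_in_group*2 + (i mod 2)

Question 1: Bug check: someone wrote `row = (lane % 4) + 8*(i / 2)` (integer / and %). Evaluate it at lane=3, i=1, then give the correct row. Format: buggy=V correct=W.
`(lane % 4) + 8*(i / 2)`[3,1]⇒3
lane 3⇒3/4=0, 3 mod 4=3
i=1  r:0+0⇒0  c:2·3+1⇒7
row: 3 vs 0

buggy=3 correct=0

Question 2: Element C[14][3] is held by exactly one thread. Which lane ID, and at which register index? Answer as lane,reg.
r:14=>grp=6,rB=1  c:3=>tig=1,lo=1
L=6*4+1=25  i=1*2+1=3

25,3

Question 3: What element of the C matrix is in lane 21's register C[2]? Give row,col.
13,2

lane 21: G=5 (21/4), T=1 (21%4)
i=2: r=5+8=13, c=1*2+0=2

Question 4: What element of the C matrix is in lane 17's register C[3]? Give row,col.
lane 17->17/4=4, 17 mod 4=1
i=3  r:4+8->12  c:2·1+1->3

12,3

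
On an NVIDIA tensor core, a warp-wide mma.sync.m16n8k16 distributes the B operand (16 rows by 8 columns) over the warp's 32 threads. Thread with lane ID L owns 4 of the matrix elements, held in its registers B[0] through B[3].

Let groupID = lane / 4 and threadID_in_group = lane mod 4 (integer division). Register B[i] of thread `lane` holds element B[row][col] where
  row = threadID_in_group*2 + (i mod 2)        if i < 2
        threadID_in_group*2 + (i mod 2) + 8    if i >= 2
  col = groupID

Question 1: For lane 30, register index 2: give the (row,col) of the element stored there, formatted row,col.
12,7

lane 30: G=7 (30/4), T=2 (30%4)
i=2: r=2*2+0+8=12, c=G=7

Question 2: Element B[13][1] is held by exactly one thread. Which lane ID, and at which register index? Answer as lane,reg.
c: 1->gid=1  r: 13->r8=1,tid=2,i&1=1
L=1*4+2=6  i=1*2+1=3

6,3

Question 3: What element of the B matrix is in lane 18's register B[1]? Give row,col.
5,4

18: g=4,t=2
[1] (2*2+1+0,4) = (5,4)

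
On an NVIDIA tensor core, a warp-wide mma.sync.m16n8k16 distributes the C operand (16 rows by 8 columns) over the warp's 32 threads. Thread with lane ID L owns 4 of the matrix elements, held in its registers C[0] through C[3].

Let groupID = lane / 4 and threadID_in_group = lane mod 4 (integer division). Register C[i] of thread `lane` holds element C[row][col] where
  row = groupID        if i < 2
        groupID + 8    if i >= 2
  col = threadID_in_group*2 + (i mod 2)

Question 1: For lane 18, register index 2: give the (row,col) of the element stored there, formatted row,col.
12,4

lane 18->18/4=4, 18 mod 4=2
i=2  r:4+8->12  c:2·2+0->4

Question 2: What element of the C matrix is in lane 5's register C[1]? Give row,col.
1,3

lane 5: gid=1 (5/4), tid=1 (5%4)
i=1: r=1+0=1, c=1*2+1=3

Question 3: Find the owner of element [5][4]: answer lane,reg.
r=5->g=5,rb=0  c=4->t=2,b0=0
L=5*4+2=22  i=0*2+0=0

22,0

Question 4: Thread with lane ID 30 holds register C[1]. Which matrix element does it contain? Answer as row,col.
lane 30=>30/4=7, 30 mod 4=2
i=1  r:7+0=>7  c:2·2+1=>5

7,5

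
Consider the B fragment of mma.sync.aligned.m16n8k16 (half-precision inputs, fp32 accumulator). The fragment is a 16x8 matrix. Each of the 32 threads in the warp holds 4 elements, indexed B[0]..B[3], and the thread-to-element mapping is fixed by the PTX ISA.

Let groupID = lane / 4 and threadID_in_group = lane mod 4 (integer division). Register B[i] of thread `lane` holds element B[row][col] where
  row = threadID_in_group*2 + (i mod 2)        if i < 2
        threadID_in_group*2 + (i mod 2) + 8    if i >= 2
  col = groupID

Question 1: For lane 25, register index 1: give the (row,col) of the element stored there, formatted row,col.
25: G=6,T=1
[1] (1*2+1+0,6) = (3,6)

3,6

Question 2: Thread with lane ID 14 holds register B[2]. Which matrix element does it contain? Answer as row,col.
12,3

14: gr=3,th=2
[2] (2*2+0+8,3) = (12,3)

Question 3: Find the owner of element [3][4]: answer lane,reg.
c:4=>grp=4  r:3=>rB=0,tig=1,lo=1
L=4*4+1=17  i=0*2+1=1

17,1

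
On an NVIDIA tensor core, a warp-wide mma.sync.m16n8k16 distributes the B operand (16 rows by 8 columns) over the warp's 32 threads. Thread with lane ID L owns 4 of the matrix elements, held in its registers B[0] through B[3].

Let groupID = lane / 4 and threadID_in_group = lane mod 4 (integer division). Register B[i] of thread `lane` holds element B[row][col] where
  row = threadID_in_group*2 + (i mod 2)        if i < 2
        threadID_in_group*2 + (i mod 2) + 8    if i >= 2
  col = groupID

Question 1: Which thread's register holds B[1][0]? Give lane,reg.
0,1

c=0->g=0  r=1->rb=0,t=0,b0=1
L=0*4+0=0  i=0*2+1=1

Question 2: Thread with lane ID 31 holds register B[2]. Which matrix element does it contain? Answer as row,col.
14,7

L=31⇒gr=31>>2=7, th=31&3=3
[2]⇒row 3·2+0+8=14  col gr=7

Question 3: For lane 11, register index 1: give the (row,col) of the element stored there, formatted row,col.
L=11→G=11>>2=2, T=11&3=3
[1]→row 3·2+1+0=7  col G=2

7,2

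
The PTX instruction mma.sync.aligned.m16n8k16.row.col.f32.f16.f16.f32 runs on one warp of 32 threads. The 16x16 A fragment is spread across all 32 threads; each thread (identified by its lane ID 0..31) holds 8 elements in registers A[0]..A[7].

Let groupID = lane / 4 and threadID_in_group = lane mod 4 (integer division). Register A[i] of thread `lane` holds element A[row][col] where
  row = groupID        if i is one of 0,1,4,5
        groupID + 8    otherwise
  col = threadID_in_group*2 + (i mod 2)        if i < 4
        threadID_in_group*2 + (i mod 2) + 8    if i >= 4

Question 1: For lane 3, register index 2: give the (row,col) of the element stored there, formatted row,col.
lane 3: grp=0 (3/4), tig=3 (3%4)
i=2: r=0+8=8, c=3*2+0+0=6

8,6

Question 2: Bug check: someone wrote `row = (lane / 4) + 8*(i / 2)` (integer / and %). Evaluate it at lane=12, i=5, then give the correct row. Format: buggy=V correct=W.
`(lane / 4) + 8*(i / 2)`[12,5]->19
lane 12->12/4=3, 12 mod 4=0
i=5  r:3+0->3  c:2·0+1+8->9
row: 19 vs 3

buggy=19 correct=3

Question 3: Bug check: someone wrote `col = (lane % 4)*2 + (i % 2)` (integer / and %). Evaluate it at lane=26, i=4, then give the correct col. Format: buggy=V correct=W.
buggy=4 correct=12

`(lane % 4)*2 + (i % 2)`[26,4]=>4
lane 26=>26/4=6, 26 mod 4=2
i=4  r:6+0=>6  c:2·2+0+8=>12
col: 4 vs 12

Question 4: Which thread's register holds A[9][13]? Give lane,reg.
6,7

r=9⇒gr=1,Rb=1  c=13⇒Cb=1,th=2,odd=1
L=1*4+2=6  i=1*4+1*2+1=7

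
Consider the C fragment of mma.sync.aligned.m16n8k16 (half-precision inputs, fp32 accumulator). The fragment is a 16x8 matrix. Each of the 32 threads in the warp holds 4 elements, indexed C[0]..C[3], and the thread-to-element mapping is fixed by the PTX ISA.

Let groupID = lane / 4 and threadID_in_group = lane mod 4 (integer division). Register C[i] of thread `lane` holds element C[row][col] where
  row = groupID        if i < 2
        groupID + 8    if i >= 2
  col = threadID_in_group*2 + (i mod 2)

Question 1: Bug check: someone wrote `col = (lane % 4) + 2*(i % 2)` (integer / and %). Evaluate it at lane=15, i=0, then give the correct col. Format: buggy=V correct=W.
`(lane % 4) + 2*(i % 2)`[15,0]→3
lane 15→15/4=3, 15 mod 4=3
i=0  r:3+0→3  c:2·3+0→6
col: 3 vs 6

buggy=3 correct=6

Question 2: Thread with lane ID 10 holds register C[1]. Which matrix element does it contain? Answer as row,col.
2,5

10: grp=2,tig=2
[1] (2+0,2*2+1) = (2,5)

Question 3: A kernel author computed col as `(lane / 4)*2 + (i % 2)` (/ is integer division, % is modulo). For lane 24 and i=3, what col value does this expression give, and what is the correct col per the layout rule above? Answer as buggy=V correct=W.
buggy=13 correct=1

`(lane / 4)*2 + (i % 2)`[24,3]->13
L=24->g=24>>2=6, t=24&3=0
[3]->row 6+8=14  col 0·2+1=1
col: 13 vs 1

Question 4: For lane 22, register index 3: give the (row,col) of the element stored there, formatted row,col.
13,5

L=22→G=22>>2=5, T=22&3=2
[3]→row 5+8=13  col 2·2+1=5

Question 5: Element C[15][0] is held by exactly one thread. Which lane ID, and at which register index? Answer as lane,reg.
r=15⇒gr=7,Rb=1  c=0⇒th=0,odd=0
L=7*4+0=28  i=1*2+0=2

28,2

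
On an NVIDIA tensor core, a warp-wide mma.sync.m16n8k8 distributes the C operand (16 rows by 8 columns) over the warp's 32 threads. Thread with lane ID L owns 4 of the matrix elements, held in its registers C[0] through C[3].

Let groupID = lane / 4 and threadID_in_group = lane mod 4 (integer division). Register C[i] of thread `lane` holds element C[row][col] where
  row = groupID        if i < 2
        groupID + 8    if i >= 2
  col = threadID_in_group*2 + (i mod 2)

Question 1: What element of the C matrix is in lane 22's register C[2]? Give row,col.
13,4

L=22⇒gr=22>>2=5, th=22&3=2
[2]⇒row 5+8=13  col 2·2+0=4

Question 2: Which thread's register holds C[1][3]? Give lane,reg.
5,1

r: 1->gid=1,r8=0  c: 3->tid=1,i&1=1
L=1*4+1=5  i=0*2+1=1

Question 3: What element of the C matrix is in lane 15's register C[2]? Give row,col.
11,6

15: gr=3,th=3
[2] (3+8,3*2+0) = (11,6)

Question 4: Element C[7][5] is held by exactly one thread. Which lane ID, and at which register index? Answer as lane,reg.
r:7=>grp=7,rB=0  c:5=>tig=2,lo=1
L=7*4+2=30  i=0*2+1=1

30,1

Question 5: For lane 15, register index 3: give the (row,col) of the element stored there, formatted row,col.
11,7

lane 15=>15/4=3, 15 mod 4=3
i=3  r:3+8=>11  c:2·3+1=>7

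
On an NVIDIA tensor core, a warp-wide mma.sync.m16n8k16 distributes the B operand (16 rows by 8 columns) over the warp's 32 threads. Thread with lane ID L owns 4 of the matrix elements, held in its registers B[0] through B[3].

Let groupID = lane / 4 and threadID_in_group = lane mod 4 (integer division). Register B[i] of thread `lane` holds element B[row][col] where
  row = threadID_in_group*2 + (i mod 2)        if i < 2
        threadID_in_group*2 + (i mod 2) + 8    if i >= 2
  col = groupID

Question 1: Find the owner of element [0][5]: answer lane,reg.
20,0

c: 5->gid=5  r: 0->r8=0,tid=0,i&1=0
L=5*4+0=20  i=0*2+0=0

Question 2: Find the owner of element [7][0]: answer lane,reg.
3,1

c=0->g=0  r=7->rb=0,t=3,b0=1
L=0*4+3=3  i=0*2+1=1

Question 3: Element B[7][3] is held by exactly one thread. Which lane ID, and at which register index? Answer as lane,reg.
15,1

c: 3->gid=3  r: 7->r8=0,tid=3,i&1=1
L=3*4+3=15  i=0*2+1=1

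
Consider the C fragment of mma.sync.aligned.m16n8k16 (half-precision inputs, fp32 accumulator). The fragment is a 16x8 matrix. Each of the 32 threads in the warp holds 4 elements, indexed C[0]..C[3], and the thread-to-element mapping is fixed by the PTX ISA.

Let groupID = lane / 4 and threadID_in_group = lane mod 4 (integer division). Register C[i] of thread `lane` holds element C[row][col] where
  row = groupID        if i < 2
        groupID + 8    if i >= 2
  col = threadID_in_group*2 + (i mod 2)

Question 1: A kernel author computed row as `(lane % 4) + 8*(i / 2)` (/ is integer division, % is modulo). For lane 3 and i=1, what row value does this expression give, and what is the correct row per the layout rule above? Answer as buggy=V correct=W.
`(lane % 4) + 8*(i / 2)`[3,1]=>3
lane 3: grp=0 (3/4), tig=3 (3%4)
i=1: r=0+0=0, c=3*2+1=7
row: 3 vs 0

buggy=3 correct=0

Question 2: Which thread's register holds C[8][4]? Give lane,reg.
2,2

r=8->g=0,rb=1  c=4->t=2,b0=0
L=0*4+2=2  i=1*2+0=2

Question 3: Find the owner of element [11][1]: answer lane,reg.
12,3

r=11→G=3,rhi=1  c=1→T=0,p=1
L=3*4+0=12  i=1*2+1=3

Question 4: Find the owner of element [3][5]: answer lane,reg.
r: 3->gid=3,r8=0  c: 5->tid=2,i&1=1
L=3*4+2=14  i=0*2+1=1

14,1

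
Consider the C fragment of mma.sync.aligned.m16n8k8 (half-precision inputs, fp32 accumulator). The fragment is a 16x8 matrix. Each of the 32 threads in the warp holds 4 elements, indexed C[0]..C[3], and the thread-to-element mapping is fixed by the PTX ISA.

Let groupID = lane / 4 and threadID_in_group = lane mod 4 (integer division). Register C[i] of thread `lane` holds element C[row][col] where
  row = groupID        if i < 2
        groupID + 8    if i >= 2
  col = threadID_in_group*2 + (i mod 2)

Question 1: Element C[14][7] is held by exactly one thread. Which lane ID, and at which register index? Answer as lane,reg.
27,3

r: 14->gid=6,r8=1  c: 7->tid=3,i&1=1
L=6*4+3=27  i=1*2+1=3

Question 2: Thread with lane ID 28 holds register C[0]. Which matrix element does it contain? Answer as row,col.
7,0

lane 28: g=7 (28/4), t=0 (28%4)
i=0: r=7+0=7, c=0*2+0=0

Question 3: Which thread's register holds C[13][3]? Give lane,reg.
r: 13->gid=5,r8=1  c: 3->tid=1,i&1=1
L=5*4+1=21  i=1*2+1=3

21,3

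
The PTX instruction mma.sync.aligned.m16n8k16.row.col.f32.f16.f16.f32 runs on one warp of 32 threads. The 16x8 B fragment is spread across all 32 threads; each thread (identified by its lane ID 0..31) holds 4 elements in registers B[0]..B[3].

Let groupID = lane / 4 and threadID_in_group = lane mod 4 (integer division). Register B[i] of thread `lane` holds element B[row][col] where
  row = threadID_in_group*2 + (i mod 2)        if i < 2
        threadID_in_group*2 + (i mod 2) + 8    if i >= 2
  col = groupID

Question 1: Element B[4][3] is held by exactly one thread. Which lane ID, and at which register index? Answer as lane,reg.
c:3=>grp=3  r:4=>rB=0,tig=2,lo=0
L=3*4+2=14  i=0*2+0=0

14,0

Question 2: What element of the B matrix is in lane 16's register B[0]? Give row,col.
0,4

lane 16: grp=4 (16/4), tig=0 (16%4)
i=0: r=0*2+0+0=0, c=grp=4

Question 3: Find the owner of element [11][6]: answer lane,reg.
25,3

c=6→G=6  r=11→rhi=1,T=1,p=1
L=6*4+1=25  i=1*2+1=3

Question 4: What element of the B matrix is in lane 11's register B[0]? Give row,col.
6,2

L=11->gid=11>>2=2, tid=11&3=3
[0]->row 3·2+0+0=6  col gid=2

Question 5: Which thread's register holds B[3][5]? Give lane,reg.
c: 5->gid=5  r: 3->r8=0,tid=1,i&1=1
L=5*4+1=21  i=0*2+1=1

21,1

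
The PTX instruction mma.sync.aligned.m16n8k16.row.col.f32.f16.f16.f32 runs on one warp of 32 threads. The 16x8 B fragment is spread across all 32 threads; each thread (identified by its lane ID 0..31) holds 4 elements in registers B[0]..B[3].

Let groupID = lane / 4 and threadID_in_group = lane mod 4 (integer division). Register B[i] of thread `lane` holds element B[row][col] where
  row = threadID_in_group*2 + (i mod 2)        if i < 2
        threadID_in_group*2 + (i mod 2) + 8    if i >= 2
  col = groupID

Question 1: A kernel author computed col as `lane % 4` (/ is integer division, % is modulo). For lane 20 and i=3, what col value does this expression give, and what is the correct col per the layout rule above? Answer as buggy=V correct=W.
`lane % 4`[20,3]->0
lane 20: gid=5 (20/4), tid=0 (20%4)
i=3: r=0*2+1+8=9, c=gid=5
col: 0 vs 5

buggy=0 correct=5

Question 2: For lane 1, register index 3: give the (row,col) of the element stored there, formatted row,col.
11,0

lane 1: g=0 (1/4), t=1 (1%4)
i=3: r=1*2+1+8=11, c=g=0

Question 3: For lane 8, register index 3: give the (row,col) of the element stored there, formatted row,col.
lane 8→8/4=2, 8 mod 4=0
i=3  r:2·0+1+8→9  c:2

9,2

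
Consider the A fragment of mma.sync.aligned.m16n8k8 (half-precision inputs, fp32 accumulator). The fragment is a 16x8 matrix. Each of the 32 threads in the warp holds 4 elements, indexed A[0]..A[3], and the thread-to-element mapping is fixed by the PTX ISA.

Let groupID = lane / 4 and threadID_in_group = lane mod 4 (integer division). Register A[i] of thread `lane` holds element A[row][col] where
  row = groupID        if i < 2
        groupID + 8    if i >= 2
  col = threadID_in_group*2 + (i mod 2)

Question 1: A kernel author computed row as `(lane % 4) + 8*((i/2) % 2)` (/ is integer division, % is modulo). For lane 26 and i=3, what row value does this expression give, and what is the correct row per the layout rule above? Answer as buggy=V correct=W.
`(lane % 4) + 8*((i/2) % 2)`[26,3]->10
L=26->gid=26>>2=6, tid=26&3=2
[3]->row 6+8=14  col 2·2+1=5
row: 10 vs 14

buggy=10 correct=14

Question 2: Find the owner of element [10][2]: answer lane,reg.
9,2

r: 10->gid=2,r8=1  c: 2->tid=1,i&1=0
L=2*4+1=9  i=1*2+0=2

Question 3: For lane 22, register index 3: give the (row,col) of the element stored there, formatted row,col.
L=22→G=22>>2=5, T=22&3=2
[3]→row 5+8=13  col 2·2+1=5

13,5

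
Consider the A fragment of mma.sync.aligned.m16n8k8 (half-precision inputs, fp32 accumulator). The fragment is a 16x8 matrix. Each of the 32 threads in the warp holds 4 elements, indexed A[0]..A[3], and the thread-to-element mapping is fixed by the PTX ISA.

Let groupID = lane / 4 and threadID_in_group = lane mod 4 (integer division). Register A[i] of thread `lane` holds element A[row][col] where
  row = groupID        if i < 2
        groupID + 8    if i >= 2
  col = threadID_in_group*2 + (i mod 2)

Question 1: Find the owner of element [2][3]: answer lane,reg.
9,1

r=2->g=2,rb=0  c=3->t=1,b0=1
L=2*4+1=9  i=0*2+1=1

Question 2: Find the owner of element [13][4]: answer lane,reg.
22,2

r=13→G=5,rhi=1  c=4→T=2,p=0
L=5*4+2=22  i=1*2+0=2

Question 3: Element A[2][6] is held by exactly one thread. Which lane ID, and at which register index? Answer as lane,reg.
r:2=>grp=2,rB=0  c:6=>tig=3,lo=0
L=2*4+3=11  i=0*2+0=0

11,0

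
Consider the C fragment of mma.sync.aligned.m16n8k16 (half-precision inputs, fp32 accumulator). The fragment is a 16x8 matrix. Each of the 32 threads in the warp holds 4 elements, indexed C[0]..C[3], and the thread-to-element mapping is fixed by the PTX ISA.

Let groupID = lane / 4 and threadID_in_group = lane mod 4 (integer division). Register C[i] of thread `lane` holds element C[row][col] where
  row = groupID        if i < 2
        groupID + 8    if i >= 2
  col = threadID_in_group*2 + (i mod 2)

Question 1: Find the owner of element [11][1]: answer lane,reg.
12,3

r=11⇒gr=3,Rb=1  c=1⇒th=0,odd=1
L=3*4+0=12  i=1*2+1=3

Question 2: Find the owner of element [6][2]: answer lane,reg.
r=6⇒gr=6,Rb=0  c=2⇒th=1,odd=0
L=6*4+1=25  i=0*2+0=0

25,0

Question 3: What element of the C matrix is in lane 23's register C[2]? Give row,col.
13,6

lane 23: gr=5 (23/4), th=3 (23%4)
i=2: r=5+8=13, c=3*2+0=6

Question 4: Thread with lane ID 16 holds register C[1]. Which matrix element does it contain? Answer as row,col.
4,1

lane 16: G=4 (16/4), T=0 (16%4)
i=1: r=4+0=4, c=0*2+1=1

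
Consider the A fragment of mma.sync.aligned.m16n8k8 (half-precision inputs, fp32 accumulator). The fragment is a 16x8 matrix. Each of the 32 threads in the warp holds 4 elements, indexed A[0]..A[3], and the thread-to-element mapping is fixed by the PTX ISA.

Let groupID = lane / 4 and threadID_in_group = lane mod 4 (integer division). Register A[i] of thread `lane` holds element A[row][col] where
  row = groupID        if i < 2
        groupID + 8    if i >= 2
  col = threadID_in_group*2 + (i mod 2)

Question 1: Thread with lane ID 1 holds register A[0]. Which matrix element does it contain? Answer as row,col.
L=1->gid=1>>2=0, tid=1&3=1
[0]->row 0+0=0  col 1·2+0=2

0,2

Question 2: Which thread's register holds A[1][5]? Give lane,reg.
r: 1->gid=1,r8=0  c: 5->tid=2,i&1=1
L=1*4+2=6  i=0*2+1=1

6,1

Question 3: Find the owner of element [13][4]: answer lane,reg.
22,2

r:13=>grp=5,rB=1  c:4=>tig=2,lo=0
L=5*4+2=22  i=1*2+0=2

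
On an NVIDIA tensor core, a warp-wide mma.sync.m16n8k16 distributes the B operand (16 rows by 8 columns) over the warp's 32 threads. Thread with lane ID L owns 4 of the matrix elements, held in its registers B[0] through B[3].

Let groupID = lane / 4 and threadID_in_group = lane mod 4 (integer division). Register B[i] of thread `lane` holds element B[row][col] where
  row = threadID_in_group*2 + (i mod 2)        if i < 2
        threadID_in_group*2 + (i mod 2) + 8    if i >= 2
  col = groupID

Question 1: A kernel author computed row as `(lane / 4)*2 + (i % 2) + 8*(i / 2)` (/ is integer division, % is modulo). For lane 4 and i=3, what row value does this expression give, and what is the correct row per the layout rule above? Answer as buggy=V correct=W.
`(lane / 4)*2 + (i % 2) + 8*(i / 2)`[4,3]⇒11
lane 4⇒4/4=1, 4 mod 4=0
i=3  r:2·0+1+8⇒9  c:1
row: 11 vs 9

buggy=11 correct=9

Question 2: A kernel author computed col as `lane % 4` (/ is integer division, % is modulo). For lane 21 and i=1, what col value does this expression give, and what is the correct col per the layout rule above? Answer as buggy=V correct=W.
`lane % 4`[21,1]->1
21: g=5,t=1
[1] (1*2+1+0,5) = (3,5)
col: 1 vs 5

buggy=1 correct=5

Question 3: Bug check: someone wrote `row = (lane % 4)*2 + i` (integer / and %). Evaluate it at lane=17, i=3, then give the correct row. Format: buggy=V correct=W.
buggy=5 correct=11

`(lane % 4)*2 + i`[17,3]→5
lane 17→17/4=4, 17 mod 4=1
i=3  r:2·1+1+8→11  c:4
row: 5 vs 11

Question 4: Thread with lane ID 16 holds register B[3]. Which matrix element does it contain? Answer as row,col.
9,4

lane 16: g=4 (16/4), t=0 (16%4)
i=3: r=0*2+1+8=9, c=g=4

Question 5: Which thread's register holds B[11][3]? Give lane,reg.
13,3

c:3=>grp=3  r:11=>rB=1,tig=1,lo=1
L=3*4+1=13  i=1*2+1=3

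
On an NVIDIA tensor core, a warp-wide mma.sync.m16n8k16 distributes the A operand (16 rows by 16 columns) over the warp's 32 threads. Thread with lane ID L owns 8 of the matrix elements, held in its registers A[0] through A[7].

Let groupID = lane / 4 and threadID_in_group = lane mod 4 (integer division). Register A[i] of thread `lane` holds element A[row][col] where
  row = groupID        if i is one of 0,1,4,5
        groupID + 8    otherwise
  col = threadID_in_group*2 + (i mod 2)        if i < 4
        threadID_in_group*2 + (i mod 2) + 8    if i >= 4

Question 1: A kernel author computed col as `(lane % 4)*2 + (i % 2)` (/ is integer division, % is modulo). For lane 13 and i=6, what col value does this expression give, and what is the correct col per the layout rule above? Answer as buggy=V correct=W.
buggy=2 correct=10

`(lane % 4)*2 + (i % 2)`[13,6]->2
13: gid=3,tid=1
[6] (3+8,1*2+0+8) = (11,10)
col: 2 vs 10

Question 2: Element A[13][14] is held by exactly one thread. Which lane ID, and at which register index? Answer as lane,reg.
23,6

r: 13->gid=5,r8=1  c: 14->c8=1,tid=3,i&1=0
L=5*4+3=23  i=1*4+1*2+0=6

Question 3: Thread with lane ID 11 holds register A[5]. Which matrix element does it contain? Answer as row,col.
lane 11: g=2 (11/4), t=3 (11%4)
i=5: r=2+0=2, c=3*2+1+8=15

2,15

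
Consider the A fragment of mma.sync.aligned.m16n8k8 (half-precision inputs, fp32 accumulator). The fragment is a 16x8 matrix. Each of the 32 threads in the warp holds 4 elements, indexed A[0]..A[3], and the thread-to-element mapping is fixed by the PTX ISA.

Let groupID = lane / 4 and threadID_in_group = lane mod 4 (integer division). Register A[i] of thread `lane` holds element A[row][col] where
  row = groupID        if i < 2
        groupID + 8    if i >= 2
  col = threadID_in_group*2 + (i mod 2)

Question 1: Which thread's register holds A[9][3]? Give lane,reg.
5,3

r: 9->gid=1,r8=1  c: 3->tid=1,i&1=1
L=1*4+1=5  i=1*2+1=3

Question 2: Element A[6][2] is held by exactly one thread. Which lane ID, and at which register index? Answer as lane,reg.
25,0

r=6->g=6,rb=0  c=2->t=1,b0=0
L=6*4+1=25  i=0*2+0=0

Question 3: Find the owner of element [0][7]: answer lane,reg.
r=0⇒gr=0,Rb=0  c=7⇒th=3,odd=1
L=0*4+3=3  i=0*2+1=1

3,1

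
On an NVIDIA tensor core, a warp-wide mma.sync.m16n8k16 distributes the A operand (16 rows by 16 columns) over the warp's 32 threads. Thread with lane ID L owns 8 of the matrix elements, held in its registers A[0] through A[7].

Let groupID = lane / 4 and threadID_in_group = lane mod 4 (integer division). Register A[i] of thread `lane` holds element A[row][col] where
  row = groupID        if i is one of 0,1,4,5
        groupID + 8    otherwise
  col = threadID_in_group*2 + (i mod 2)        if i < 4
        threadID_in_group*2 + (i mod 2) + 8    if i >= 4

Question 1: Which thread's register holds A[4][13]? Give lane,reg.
r: 4->gid=4,r8=0  c: 13->c8=1,tid=2,i&1=1
L=4*4+2=18  i=1*4+0*2+1=5

18,5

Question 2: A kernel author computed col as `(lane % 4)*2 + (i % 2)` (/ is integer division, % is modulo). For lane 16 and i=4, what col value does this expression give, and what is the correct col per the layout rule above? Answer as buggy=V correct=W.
`(lane % 4)*2 + (i % 2)`[16,4]->0
lane 16->16/4=4, 16 mod 4=0
i=4  r:4+0->4  c:2·0+0+8->8
col: 0 vs 8

buggy=0 correct=8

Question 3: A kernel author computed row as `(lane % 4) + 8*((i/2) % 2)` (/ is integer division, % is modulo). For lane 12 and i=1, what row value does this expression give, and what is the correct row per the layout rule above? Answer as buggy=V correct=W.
`(lane % 4) + 8*((i/2) % 2)`[12,1]->0
L=12->g=12>>2=3, t=12&3=0
[1]->row 3+0=3  col 0·2+1+0=1
row: 0 vs 3

buggy=0 correct=3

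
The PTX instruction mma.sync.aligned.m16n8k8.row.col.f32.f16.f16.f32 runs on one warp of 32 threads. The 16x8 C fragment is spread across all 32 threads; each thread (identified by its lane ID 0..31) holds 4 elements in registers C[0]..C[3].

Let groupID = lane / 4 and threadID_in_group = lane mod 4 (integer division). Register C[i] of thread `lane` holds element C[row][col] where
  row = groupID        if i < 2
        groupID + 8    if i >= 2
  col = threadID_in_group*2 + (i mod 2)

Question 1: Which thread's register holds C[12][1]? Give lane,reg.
16,3

r:12=>grp=4,rB=1  c:1=>tig=0,lo=1
L=4*4+0=16  i=1*2+1=3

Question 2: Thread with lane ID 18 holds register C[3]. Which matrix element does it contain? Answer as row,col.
L=18->g=18>>2=4, t=18&3=2
[3]->row 4+8=12  col 2·2+1=5

12,5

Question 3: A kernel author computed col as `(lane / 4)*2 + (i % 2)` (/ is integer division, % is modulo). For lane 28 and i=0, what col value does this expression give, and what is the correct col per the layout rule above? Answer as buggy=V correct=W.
`(lane / 4)*2 + (i % 2)`[28,0]→14
lane 28: G=7 (28/4), T=0 (28%4)
i=0: r=7+0=7, c=0*2+0=0
col: 14 vs 0

buggy=14 correct=0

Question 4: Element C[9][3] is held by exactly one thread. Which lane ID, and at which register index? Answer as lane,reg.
r: 9->gid=1,r8=1  c: 3->tid=1,i&1=1
L=1*4+1=5  i=1*2+1=3

5,3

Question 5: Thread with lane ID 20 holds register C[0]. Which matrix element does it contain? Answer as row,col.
5,0

lane 20=>20/4=5, 20 mod 4=0
i=0  r:5+0=>5  c:2·0+0=>0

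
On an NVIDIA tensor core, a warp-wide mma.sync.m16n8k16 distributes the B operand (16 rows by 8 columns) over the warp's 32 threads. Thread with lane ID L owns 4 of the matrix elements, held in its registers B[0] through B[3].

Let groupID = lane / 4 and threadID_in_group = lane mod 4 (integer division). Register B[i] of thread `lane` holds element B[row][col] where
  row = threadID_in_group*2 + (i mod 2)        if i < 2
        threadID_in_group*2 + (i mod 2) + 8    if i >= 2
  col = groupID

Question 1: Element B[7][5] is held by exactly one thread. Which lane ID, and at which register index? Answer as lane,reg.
23,1

c=5⇒gr=5  r=7⇒Rb=0,th=3,odd=1
L=5*4+3=23  i=0*2+1=1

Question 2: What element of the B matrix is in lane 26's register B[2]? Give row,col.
12,6

lane 26=>26/4=6, 26 mod 4=2
i=2  r:2·2+0+8=>12  c:6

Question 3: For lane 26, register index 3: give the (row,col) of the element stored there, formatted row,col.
13,6

lane 26->26/4=6, 26 mod 4=2
i=3  r:2·2+1+8->13  c:6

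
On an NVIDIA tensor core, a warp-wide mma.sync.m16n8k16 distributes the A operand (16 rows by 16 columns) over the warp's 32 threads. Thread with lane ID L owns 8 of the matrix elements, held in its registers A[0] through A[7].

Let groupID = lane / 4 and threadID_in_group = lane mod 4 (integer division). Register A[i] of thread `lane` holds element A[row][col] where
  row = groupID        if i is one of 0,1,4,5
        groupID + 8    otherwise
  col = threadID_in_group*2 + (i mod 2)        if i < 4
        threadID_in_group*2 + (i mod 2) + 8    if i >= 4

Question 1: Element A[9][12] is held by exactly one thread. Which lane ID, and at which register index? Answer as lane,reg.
r=9→G=1,rhi=1  c=12→chi=1,T=2,p=0
L=1*4+2=6  i=1*4+1*2+0=6

6,6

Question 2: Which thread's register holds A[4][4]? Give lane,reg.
r: 4->gid=4,r8=0  c: 4->c8=0,tid=2,i&1=0
L=4*4+2=18  i=0*4+0*2+0=0

18,0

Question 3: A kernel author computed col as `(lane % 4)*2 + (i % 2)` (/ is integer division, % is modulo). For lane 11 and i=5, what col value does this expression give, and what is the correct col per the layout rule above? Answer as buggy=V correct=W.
buggy=7 correct=15

`(lane % 4)*2 + (i % 2)`[11,5]->7
L=11->g=11>>2=2, t=11&3=3
[5]->row 2+0=2  col 3·2+1+8=15
col: 7 vs 15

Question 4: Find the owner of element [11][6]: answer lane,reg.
r:11=>grp=3,rB=1  c:6=>cB=0,tig=3,lo=0
L=3*4+3=15  i=0*4+1*2+0=2

15,2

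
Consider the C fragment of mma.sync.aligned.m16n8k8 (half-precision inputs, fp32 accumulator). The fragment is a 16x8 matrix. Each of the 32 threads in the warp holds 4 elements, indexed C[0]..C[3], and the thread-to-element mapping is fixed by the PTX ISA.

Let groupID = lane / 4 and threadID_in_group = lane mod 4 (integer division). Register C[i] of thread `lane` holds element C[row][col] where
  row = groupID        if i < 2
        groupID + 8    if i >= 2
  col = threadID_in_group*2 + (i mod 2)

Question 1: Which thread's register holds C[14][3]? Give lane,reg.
r=14→G=6,rhi=1  c=3→T=1,p=1
L=6*4+1=25  i=1*2+1=3

25,3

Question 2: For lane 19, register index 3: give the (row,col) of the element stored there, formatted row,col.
12,7

lane 19: gid=4 (19/4), tid=3 (19%4)
i=3: r=4+8=12, c=3*2+1=7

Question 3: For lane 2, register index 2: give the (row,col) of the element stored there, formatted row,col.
lane 2: gr=0 (2/4), th=2 (2%4)
i=2: r=0+8=8, c=2*2+0=4

8,4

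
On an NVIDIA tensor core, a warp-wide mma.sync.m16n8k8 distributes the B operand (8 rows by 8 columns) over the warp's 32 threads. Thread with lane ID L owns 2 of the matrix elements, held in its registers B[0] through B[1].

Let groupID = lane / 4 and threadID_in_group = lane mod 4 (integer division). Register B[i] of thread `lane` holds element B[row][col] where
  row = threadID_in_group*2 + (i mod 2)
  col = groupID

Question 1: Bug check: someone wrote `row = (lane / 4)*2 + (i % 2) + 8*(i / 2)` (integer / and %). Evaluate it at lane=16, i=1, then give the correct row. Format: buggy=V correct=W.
buggy=9 correct=1

`(lane / 4)*2 + (i % 2) + 8*(i / 2)`[16,1]->9
lane 16->16/4=4, 16 mod 4=0
i=1  r:2·0+1->1  c:4
row: 9 vs 1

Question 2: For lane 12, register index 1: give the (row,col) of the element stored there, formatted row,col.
L=12→G=12>>2=3, T=12&3=0
[1]→row 0·2+1=1  col G=3

1,3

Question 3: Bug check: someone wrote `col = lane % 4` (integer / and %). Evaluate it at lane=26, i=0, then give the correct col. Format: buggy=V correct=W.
`lane % 4`[26,0]→2
lane 26→26/4=6, 26 mod 4=2
i=0  r:2·2+0→4  c:6
col: 2 vs 6

buggy=2 correct=6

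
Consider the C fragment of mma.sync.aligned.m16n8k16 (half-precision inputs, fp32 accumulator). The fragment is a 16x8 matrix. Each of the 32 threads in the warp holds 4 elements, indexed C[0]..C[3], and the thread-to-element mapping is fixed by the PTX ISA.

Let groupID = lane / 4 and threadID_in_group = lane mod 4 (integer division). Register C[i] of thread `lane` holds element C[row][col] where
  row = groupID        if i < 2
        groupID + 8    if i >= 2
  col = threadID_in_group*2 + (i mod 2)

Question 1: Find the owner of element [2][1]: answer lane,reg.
r=2->g=2,rb=0  c=1->t=0,b0=1
L=2*4+0=8  i=0*2+1=1

8,1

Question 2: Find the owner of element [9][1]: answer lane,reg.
4,3

r=9⇒gr=1,Rb=1  c=1⇒th=0,odd=1
L=1*4+0=4  i=1*2+1=3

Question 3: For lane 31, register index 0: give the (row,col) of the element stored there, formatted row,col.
lane 31⇒31/4=7, 31 mod 4=3
i=0  r:7+0⇒7  c:2·3+0⇒6

7,6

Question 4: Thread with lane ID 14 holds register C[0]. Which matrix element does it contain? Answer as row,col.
3,4

lane 14: gr=3 (14/4), th=2 (14%4)
i=0: r=3+0=3, c=2*2+0=4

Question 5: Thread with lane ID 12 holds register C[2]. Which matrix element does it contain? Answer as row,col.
11,0

lane 12->12/4=3, 12 mod 4=0
i=2  r:3+8->11  c:2·0+0->0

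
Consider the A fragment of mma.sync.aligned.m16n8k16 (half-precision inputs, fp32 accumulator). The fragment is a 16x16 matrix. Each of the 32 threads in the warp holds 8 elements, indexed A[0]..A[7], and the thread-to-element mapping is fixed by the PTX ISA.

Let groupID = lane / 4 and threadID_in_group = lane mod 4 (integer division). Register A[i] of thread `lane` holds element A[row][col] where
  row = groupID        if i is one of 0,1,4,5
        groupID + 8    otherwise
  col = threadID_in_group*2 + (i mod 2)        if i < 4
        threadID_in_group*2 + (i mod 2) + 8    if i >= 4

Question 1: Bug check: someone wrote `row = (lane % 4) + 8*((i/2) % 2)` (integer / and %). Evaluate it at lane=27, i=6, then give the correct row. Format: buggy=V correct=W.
`(lane % 4) + 8*((i/2) % 2)`[27,6]->11
lane 27: gid=6 (27/4), tid=3 (27%4)
i=6: r=6+8=14, c=3*2+0+8=14
row: 11 vs 14

buggy=11 correct=14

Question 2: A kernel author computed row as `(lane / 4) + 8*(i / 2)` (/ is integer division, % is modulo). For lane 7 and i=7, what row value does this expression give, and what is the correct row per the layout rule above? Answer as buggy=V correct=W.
`(lane / 4) + 8*(i / 2)`[7,7]->25
L=7->gid=7>>2=1, tid=7&3=3
[7]->row 1+8=9  col 3·2+1+8=15
row: 25 vs 9

buggy=25 correct=9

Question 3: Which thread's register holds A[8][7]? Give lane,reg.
3,3

r: 8->gid=0,r8=1  c: 7->c8=0,tid=3,i&1=1
L=0*4+3=3  i=0*4+1*2+1=3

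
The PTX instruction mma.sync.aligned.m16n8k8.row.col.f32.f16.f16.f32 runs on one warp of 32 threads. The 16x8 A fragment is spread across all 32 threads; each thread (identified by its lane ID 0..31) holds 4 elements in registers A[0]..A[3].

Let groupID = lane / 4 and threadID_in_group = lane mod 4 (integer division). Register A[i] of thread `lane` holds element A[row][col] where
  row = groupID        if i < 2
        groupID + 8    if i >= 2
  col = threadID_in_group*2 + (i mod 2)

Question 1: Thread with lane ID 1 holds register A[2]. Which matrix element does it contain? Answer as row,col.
lane 1: gr=0 (1/4), th=1 (1%4)
i=2: r=0+8=8, c=1*2+0=2

8,2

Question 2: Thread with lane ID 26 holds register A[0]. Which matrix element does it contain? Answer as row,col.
6,4

lane 26⇒26/4=6, 26 mod 4=2
i=0  r:6+0⇒6  c:2·2+0⇒4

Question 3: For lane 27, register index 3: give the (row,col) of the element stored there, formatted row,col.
14,7

27: G=6,T=3
[3] (6+8,3*2+1) = (14,7)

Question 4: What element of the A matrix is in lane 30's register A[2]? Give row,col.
L=30->gid=30>>2=7, tid=30&3=2
[2]->row 7+8=15  col 2·2+0=4

15,4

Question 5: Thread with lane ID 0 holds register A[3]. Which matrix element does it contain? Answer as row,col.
8,1

L=0→G=0>>2=0, T=0&3=0
[3]→row 0+8=8  col 0·2+1=1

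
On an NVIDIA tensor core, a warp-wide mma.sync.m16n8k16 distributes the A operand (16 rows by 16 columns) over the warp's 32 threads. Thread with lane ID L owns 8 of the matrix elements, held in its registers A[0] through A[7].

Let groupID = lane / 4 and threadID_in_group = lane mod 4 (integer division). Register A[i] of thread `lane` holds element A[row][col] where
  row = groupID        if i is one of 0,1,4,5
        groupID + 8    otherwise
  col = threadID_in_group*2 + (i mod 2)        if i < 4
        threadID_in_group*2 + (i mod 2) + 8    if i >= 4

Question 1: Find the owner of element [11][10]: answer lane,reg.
13,6

r:11=>grp=3,rB=1  c:10=>cB=1,tig=1,lo=0
L=3*4+1=13  i=1*4+1*2+0=6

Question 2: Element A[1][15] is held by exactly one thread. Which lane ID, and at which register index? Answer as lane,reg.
7,5

r:1=>grp=1,rB=0  c:15=>cB=1,tig=3,lo=1
L=1*4+3=7  i=1*4+0*2+1=5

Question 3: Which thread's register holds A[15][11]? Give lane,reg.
29,7

r: 15->gid=7,r8=1  c: 11->c8=1,tid=1,i&1=1
L=7*4+1=29  i=1*4+1*2+1=7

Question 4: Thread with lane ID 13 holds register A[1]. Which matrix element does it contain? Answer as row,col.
3,3

lane 13=>13/4=3, 13 mod 4=1
i=1  r:3+0=>3  c:2·1+1+0=>3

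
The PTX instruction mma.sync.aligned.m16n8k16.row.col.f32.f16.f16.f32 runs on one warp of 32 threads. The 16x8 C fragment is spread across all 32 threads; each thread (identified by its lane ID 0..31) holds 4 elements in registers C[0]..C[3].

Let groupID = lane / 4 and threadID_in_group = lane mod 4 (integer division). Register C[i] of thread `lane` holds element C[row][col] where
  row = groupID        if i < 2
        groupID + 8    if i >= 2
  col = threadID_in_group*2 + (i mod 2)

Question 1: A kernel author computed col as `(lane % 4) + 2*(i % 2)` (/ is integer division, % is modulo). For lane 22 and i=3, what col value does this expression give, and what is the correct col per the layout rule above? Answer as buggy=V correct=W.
`(lane % 4) + 2*(i % 2)`[22,3]→4
lane 22: G=5 (22/4), T=2 (22%4)
i=3: r=5+8=13, c=2*2+1=5
col: 4 vs 5

buggy=4 correct=5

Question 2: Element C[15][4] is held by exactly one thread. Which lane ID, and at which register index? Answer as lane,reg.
30,2

r=15⇒gr=7,Rb=1  c=4⇒th=2,odd=0
L=7*4+2=30  i=1*2+0=2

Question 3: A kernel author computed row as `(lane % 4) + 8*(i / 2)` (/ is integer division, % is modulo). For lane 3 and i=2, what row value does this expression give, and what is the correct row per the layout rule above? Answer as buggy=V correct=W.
buggy=11 correct=8

`(lane % 4) + 8*(i / 2)`[3,2]→11
lane 3→3/4=0, 3 mod 4=3
i=2  r:0+8→8  c:2·3+0→6
row: 11 vs 8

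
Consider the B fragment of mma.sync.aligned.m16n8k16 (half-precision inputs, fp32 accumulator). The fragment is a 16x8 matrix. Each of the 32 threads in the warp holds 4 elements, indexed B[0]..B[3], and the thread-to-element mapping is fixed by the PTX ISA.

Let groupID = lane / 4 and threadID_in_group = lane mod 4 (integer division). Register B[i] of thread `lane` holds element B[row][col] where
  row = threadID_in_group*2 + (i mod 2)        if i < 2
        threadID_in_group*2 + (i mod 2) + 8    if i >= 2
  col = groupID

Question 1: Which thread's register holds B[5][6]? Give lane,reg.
c:6=>grp=6  r:5=>rB=0,tig=2,lo=1
L=6*4+2=26  i=0*2+1=1

26,1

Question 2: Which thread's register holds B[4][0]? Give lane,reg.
2,0

c: 0->gid=0  r: 4->r8=0,tid=2,i&1=0
L=0*4+2=2  i=0*2+0=0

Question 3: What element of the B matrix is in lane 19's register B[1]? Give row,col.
7,4

lane 19⇒19/4=4, 19 mod 4=3
i=1  r:2·3+1+0⇒7  c:4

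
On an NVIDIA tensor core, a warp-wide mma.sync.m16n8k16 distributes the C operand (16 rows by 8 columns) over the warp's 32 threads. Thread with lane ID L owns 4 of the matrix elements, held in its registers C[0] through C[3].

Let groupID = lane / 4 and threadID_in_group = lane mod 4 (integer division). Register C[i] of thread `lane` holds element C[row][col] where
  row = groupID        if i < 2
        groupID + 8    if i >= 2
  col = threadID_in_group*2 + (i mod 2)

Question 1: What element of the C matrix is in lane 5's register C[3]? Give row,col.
L=5->g=5>>2=1, t=5&3=1
[3]->row 1+8=9  col 1·2+1=3

9,3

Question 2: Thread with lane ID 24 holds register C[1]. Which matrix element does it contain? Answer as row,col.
6,1

24: g=6,t=0
[1] (6+0,0*2+1) = (6,1)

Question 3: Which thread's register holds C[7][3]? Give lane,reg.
29,1

r: 7->gid=7,r8=0  c: 3->tid=1,i&1=1
L=7*4+1=29  i=0*2+1=1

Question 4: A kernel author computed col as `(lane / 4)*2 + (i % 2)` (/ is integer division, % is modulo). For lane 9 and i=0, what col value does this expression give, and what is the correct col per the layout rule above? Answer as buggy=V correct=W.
`(lane / 4)*2 + (i % 2)`[9,0]->4
lane 9: gid=2 (9/4), tid=1 (9%4)
i=0: r=2+0=2, c=1*2+0=2
col: 4 vs 2

buggy=4 correct=2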